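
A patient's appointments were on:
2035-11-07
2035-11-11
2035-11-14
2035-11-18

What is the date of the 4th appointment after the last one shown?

2035-12-02

The gap pattern 4, 3, 4 repeats every 2 events.
These are the Wednesdays and Sundays of each week.
The following Wednesday is 2035-11-21.
The following Sunday is 2035-11-25.
Next Wednesday: 2035-11-28.
The following Sunday is 2035-12-02.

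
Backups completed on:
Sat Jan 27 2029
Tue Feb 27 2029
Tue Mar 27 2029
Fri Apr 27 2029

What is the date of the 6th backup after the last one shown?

Each date is the 27th; the gaps (31, 28, 31) track the month lengths.
The rule is the 27th of each month.
Next: May 2029 → Sun May 27 2029.
June 2029: Wed Jun 27 2029.
Next: July 2029 → Fri Jul 27 2029.
Next: August 2029 → Mon Aug 27 2029.
Next: September 2029 → Thu Sep 27 2029.
Next: October 2029 → Sat Oct 27 2029.

Sat Oct 27 2029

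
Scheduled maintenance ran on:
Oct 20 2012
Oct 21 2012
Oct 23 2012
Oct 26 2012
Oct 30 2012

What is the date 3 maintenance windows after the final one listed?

Intervals are 1, 2, 3, 4 days — an arithmetic progression with common difference 1.
Next gap: 5 days. Oct 30 2012 + 5 days = Nov 4 2012.
Next gap: 6 days. Nov 4 2012 + 6 days = Nov 10 2012.
Next gap: 7 days. Nov 10 2012 + 7 days = Nov 17 2012.

Nov 17 2012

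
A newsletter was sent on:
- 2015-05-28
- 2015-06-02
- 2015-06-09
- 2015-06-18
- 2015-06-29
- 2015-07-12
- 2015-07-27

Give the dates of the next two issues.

The spacing grows by 2 each time: 5, 7, 9, 11, 13, 15 days.
Next gap: 17 days. 2015-07-27 + 17 days = 2015-08-13.
Next gap: 19 days. 2015-08-13 + 19 days = 2015-09-01.

2015-08-13, 2015-09-01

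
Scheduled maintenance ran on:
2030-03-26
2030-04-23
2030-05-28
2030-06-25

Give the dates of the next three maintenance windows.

2030-07-23, 2030-08-27, 2030-09-24

Gaps: 28, 35, 28 days — a mix of 28 and 35. Every date is a Tuesday.
Each is the 4th Tuesday of its month.
July 2030 — 4th Tuesday is 2030-07-23.
4th Tuesday of August 2030: 2030-08-27.
4th Tuesday of September 2030: 2030-09-24.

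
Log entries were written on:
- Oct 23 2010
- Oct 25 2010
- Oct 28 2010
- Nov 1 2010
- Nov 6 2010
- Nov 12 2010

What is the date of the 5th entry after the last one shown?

Dec 27 2010

Intervals are 2, 3, 4, 5, 6 days — an arithmetic progression with common difference 1.
Next gap: 7 days. Nov 12 2010 + 7 days = Nov 19 2010.
Next gap: 8 days. Nov 19 2010 + 8 days = Nov 27 2010.
Next gap: 9 days. Nov 27 2010 + 9 days = Dec 6 2010.
Next gap: 10 days. Dec 6 2010 + 10 days = Dec 16 2010.
Next gap: 11 days. Dec 16 2010 + 11 days = Dec 27 2010.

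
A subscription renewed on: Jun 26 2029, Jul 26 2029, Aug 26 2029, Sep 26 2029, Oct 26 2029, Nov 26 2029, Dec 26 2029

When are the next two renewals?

Jan 26 2030, Feb 26 2030

The day-of-month is always 26 (30, 31, 31, 30, 31, 30 days between events).
So this recurs on the 26th of each month.
January 2030: Jan 26 2030.
Next: February 2030 → Feb 26 2030.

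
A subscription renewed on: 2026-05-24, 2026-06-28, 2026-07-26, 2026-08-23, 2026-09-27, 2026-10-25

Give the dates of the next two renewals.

All dates are Sundays, 35, 28, 28, 35, 28 days apart.
Specifically, the 4th Sunday of each month.
4th Sunday of November 2026: 2026-11-22.
4th Sunday of December 2026: 2026-12-27.

2026-11-22, 2026-12-27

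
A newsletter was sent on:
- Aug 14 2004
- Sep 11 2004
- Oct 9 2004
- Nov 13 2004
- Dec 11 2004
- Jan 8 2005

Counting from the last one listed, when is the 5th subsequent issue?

Jun 11 2005

All dates are Saturdays, 28, 28, 35, 28, 28 days apart.
Specifically, the 2nd Saturday of each month.
February 2005 — 2nd Saturday is Feb 12 2005.
March 2005 — 2nd Saturday is Mar 12 2005.
April 2005 — 2nd Saturday is Apr 9 2005.
May 2005 — 2nd Saturday is May 14 2005.
2nd Saturday of June 2005: Jun 11 2005.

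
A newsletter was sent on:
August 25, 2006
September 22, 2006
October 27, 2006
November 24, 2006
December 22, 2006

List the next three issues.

January 26, 2007; February 23, 2007; March 23, 2007

These are Fridays at 28- or 35-day spacing (28, 35, 28, 28).
The pattern: 4th Friday of the month.
4th Friday of January 2007: January 26, 2007.
4th Friday of February 2007: February 23, 2007.
March 2007 — 4th Friday is March 23, 2007.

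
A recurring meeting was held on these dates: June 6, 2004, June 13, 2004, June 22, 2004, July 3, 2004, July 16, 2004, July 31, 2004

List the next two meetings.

The spacing grows by 2 each time: 7, 9, 11, 13, 15 days.
Next gap: 17 days. July 31, 2004 + 17 days = August 17, 2004.
Next gap: 19 days. August 17, 2004 + 19 days = September 5, 2004.

August 17, 2004; September 5, 2004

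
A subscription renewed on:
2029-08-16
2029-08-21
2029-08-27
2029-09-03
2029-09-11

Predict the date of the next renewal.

The spacing grows by 1 each time: 5, 6, 7, 8 days.
Next gap: 9 days. 2029-09-11 + 9 days = 2029-09-20.

2029-09-20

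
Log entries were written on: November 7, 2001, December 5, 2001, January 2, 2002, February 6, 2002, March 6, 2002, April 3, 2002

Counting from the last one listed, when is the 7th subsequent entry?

Gaps: 28, 28, 35, 28, 28 days — a mix of 28 and 35. Every date is a Wednesday.
Each is the 1st Wednesday of its month.
1st Wednesday of May 2002: May 1, 2002.
June 2002 — 1st Wednesday is June 5, 2002.
1st Wednesday of July 2002: July 3, 2002.
1st Wednesday of August 2002: August 7, 2002.
September 2002 — 1st Wednesday is September 4, 2002.
October 2002 — 1st Wednesday is October 2, 2002.
November 2002 — 1st Wednesday is November 6, 2002.

November 6, 2002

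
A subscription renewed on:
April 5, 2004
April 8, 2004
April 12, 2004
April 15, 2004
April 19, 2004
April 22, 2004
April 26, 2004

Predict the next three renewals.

The gap pattern 3, 4, 3, 4, 3, 4 repeats every 2 events.
These are the Mondays and Thursdays of each week.
The following Thursday is April 29, 2004.
Next Monday: May 3, 2004.
The following Thursday is May 6, 2004.

April 29, 2004; May 3, 2004; May 6, 2004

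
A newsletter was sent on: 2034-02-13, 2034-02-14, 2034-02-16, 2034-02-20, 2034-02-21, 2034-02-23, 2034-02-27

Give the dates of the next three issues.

2034-02-28, 2034-03-02, 2034-03-06

The gap pattern 1, 2, 4, 1, 2, 4 repeats every 3 events.
These are the Mondays, Tuesdays and Thursdays of each week.
Next Tuesday: 2034-02-28.
The following Thursday is 2034-03-02.
Next Monday: 2034-03-06.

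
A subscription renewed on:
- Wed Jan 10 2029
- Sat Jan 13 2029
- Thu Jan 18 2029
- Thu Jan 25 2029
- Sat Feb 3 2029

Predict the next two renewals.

Wed Feb 14 2029, Tue Feb 27 2029

Gaps: 3, 5, 7, 9 days — each gap is 2 larger than the previous one.
Next gap: 11 days. Sat Feb 3 2029 + 11 days = Wed Feb 14 2029.
Next gap: 13 days. Wed Feb 14 2029 + 13 days = Tue Feb 27 2029.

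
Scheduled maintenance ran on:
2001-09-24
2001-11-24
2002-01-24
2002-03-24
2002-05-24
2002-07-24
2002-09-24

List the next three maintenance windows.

2002-11-24, 2003-01-24, 2003-03-24

Each date is the 24th; the gaps (61, 61, 59, 61, 61, 62) track the month lengths.
The rule is the 24th of every 2 months.
Next: November 2002 → 2002-11-24.
Next: January 2003 → 2003-01-24.
Next: March 2003 → 2003-03-24.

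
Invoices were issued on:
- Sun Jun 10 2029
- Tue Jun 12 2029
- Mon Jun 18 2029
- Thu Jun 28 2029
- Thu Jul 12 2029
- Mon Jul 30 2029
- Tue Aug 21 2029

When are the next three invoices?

Intervals are 2, 6, 10, 14, 18, 22 days — an arithmetic progression with common difference 4.
Next gap: 26 days. Tue Aug 21 2029 + 26 days = Sun Sep 16 2029.
Next gap: 30 days. Sun Sep 16 2029 + 30 days = Tue Oct 16 2029.
Next gap: 34 days. Tue Oct 16 2029 + 34 days = Mon Nov 19 2029.

Sun Sep 16 2029, Tue Oct 16 2029, Mon Nov 19 2029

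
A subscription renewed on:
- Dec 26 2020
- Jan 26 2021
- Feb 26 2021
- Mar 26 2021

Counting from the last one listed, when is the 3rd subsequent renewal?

Jun 26 2021

Each date is the 26th; the gaps (31, 31, 28) track the month lengths.
The rule is the 26th of each month.
April 2021: Apr 26 2021.
Next: May 2021 → May 26 2021.
Next: June 2021 → Jun 26 2021.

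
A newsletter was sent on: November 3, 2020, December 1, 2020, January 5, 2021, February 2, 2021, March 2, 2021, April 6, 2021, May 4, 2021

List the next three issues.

June 1, 2021; July 6, 2021; August 3, 2021

All dates are Tuesdays, 28, 35, 28, 28, 35, 28 days apart.
Specifically, the 1st Tuesday of each month.
June 2021 — 1st Tuesday is June 1, 2021.
July 2021 — 1st Tuesday is July 6, 2021.
1st Tuesday of August 2021: August 3, 2021.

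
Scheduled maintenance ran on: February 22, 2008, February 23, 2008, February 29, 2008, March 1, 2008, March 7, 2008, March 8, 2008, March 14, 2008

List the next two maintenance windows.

March 15, 2008; March 21, 2008

The gap pattern 1, 6, 1, 6, 1, 6 repeats every 2 events.
These are the Fridays and Saturdays of each week.
Next Saturday: March 15, 2008.
Next Friday: March 21, 2008.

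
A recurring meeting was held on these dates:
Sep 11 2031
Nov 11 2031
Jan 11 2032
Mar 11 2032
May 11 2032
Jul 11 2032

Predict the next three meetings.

The day-of-month is always 11 (61, 61, 60, 61, 61 days between events).
So this recurs on the 11th of every 2 months.
Next: September 2032 → Sep 11 2032.
Next: November 2032 → Nov 11 2032.
Next: January 2033 → Jan 11 2033.

Sep 11 2032, Nov 11 2032, Jan 11 2033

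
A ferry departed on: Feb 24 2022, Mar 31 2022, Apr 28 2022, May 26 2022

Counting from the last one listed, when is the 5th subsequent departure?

Oct 27 2022

All Thursdays; the gaps (35, 28, 28) vary with month length.
This is the last Thursday of each month.
Last Thursday of June 2022: Jun 30 2022.
July 2022 ends with Thursday Jul 28 2022.
August 2022 ends with Thursday Aug 25 2022.
Last Thursday of September 2022: Sep 29 2022.
October 2022 ends with Thursday Oct 27 2022.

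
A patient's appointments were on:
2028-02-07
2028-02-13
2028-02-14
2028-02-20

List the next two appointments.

Gaps: 6, 1, 6 days — not constant, but cyclic with period 2.
The events fall on every Monday and Sunday.
Next Monday: 2028-02-21.
Next Sunday: 2028-02-27.

2028-02-21, 2028-02-27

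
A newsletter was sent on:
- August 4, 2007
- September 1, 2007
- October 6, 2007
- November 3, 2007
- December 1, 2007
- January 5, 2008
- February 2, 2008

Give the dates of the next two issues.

These are Saturdays at 28- or 35-day spacing (28, 35, 28, 28, 35, 28).
The pattern: 1st Saturday of the month.
March 2008 — 1st Saturday is March 1, 2008.
April 2008 — 1st Saturday is April 5, 2008.

March 1, 2008; April 5, 2008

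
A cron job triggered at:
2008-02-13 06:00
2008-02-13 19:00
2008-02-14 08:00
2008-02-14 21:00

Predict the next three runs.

Spacing: 13, 13, 13 h — constant 13 h.
2008-02-14 21:00 + 13 h = 2008-02-15 10:00.
2008-02-15 10:00 + 13 h = 2008-02-15 23:00.
2008-02-15 23:00 + 13 h = 2008-02-16 12:00.

2008-02-15 10:00, 2008-02-15 23:00, 2008-02-16 12:00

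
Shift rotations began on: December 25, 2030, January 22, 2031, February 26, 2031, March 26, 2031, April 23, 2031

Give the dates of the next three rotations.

These are Wednesdays at 28- or 35-day spacing (28, 35, 28, 28).
The pattern: 4th Wednesday of the month.
4th Wednesday of May 2031: May 28, 2031.
4th Wednesday of June 2031: June 25, 2031.
4th Wednesday of July 2031: July 23, 2031.

May 28, 2031; June 25, 2031; July 23, 2031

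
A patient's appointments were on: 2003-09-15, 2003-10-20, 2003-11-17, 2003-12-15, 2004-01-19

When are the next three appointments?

Gaps: 35, 28, 28, 35 days — a mix of 28 and 35. Every date is a Monday.
Each is the 3rd Monday of its month.
3rd Monday of February 2004: 2004-02-16.
March 2004 — 3rd Monday is 2004-03-15.
April 2004 — 3rd Monday is 2004-04-19.

2004-02-16, 2004-03-15, 2004-04-19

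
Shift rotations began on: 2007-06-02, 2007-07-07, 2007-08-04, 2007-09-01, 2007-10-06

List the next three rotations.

2007-11-03, 2007-12-01, 2008-01-05

Gaps: 35, 28, 28, 35 days — a mix of 28 and 35. Every date is a Saturday.
Each is the 1st Saturday of its month.
1st Saturday of November 2007: 2007-11-03.
1st Saturday of December 2007: 2007-12-01.
January 2008 — 1st Saturday is 2008-01-05.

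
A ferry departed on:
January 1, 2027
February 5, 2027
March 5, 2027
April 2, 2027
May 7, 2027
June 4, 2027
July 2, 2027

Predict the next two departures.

August 6, 2027; September 3, 2027

Gaps: 35, 28, 28, 35, 28, 28 days — a mix of 28 and 35. Every date is a Friday.
Each is the 1st Friday of its month.
August 2027 — 1st Friday is August 6, 2027.
1st Friday of September 2027: September 3, 2027.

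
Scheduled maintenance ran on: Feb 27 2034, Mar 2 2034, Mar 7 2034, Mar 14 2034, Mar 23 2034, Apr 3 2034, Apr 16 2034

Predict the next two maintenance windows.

May 1 2034, May 18 2034

Intervals are 3, 5, 7, 9, 11, 13 days — an arithmetic progression with common difference 2.
Next gap: 15 days. Apr 16 2034 + 15 days = May 1 2034.
Next gap: 17 days. May 1 2034 + 17 days = May 18 2034.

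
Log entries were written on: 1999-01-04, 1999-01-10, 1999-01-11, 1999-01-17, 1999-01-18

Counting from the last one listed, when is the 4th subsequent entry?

The gap pattern 6, 1, 6, 1 repeats every 2 events.
These are the Mondays and Sundays of each week.
Next Sunday: 1999-01-24.
The following Monday is 1999-01-25.
Next Sunday: 1999-01-31.
The following Monday is 1999-02-01.

1999-02-01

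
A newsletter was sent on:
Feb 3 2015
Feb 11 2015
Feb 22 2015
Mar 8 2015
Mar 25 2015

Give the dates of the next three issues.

Gaps: 8, 11, 14, 17 days — each gap is 3 larger than the previous one.
Next gap: 20 days. Mar 25 2015 + 20 days = Apr 14 2015.
Next gap: 23 days. Apr 14 2015 + 23 days = May 7 2015.
Next gap: 26 days. May 7 2015 + 26 days = Jun 2 2015.

Apr 14 2015, May 7 2015, Jun 2 2015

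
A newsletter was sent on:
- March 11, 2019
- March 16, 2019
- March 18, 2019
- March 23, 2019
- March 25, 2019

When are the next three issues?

March 30, 2019; April 1, 2019; April 6, 2019

Gaps: 5, 2, 5, 2 days — not constant, but cyclic with period 2.
The events fall on every Monday and Saturday.
Next Saturday: March 30, 2019.
The following Monday is April 1, 2019.
Next Saturday: April 6, 2019.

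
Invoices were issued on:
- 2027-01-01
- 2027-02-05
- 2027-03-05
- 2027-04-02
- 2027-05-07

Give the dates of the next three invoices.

All dates are Fridays, 35, 28, 28, 35 days apart.
Specifically, the 1st Friday of each month.
June 2027 — 1st Friday is 2027-06-04.
July 2027 — 1st Friday is 2027-07-02.
1st Friday of August 2027: 2027-08-06.

2027-06-04, 2027-07-02, 2027-08-06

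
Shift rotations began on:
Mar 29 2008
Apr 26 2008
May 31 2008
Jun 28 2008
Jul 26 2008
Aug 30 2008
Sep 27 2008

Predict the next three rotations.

Oct 25 2008, Nov 29 2008, Dec 27 2008

All Saturdays; the gaps (28, 35, 28, 28, 35, 28) vary with month length.
This is the last Saturday of each month.
October 2008 ends with Saturday Oct 25 2008.
November 2008 ends with Saturday Nov 29 2008.
December 2008 ends with Saturday Dec 27 2008.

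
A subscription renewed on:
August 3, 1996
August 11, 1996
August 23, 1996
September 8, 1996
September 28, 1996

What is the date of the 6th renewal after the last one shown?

The spacing grows by 4 each time: 8, 12, 16, 20 days.
Next gap: 24 days. September 28, 1996 + 24 days = October 22, 1996.
Next gap: 28 days. October 22, 1996 + 28 days = November 19, 1996.
Next gap: 32 days. November 19, 1996 + 32 days = December 21, 1996.
Next gap: 36 days. December 21, 1996 + 36 days = January 26, 1997.
Next gap: 40 days. January 26, 1997 + 40 days = March 7, 1997.
Next gap: 44 days. March 7, 1997 + 44 days = April 20, 1997.

April 20, 1997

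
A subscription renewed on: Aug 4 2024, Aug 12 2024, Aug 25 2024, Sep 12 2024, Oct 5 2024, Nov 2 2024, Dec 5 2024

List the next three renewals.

The spacing grows by 5 each time: 8, 13, 18, 23, 28, 33 days.
Next gap: 38 days. Dec 5 2024 + 38 days = Jan 12 2025.
Next gap: 43 days. Jan 12 2025 + 43 days = Feb 24 2025.
Next gap: 48 days. Feb 24 2025 + 48 days = Apr 13 2025.

Jan 12 2025, Feb 24 2025, Apr 13 2025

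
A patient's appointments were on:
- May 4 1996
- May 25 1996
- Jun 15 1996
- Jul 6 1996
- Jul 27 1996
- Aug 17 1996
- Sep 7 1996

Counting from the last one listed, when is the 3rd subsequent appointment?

Gaps between consecutive events: 21, 21, 21, 21, 21, 21 days — a constant 21-day interval.
Sep 7 1996 + 21 days = Sep 28 1996.
Sep 28 1996 + 21 days = Oct 19 1996.
Oct 19 1996 + 21 days = Nov 9 1996.

Nov 9 1996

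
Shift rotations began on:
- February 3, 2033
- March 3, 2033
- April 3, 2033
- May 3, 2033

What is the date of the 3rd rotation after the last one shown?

The day-of-month is always 3 (28, 31, 30 days between events).
So this recurs on the 3rd of each month.
June 2033: June 3, 2033.
July 2033: July 3, 2033.
Next: August 2033 → August 3, 2033.

August 3, 2033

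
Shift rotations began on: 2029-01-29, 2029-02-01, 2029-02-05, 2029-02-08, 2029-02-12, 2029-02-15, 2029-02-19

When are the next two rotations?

Every event lands on a Monday or Thursday (gaps cycle 3, 4, 3, 4, 3, 4).
So the schedule is: every Monday and Thursday.
Next Thursday: 2029-02-22.
The following Monday is 2029-02-26.

2029-02-22, 2029-02-26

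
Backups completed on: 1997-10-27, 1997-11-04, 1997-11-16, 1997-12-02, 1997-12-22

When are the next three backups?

1998-01-15, 1998-02-12, 1998-03-16

The spacing grows by 4 each time: 8, 12, 16, 20 days.
Next gap: 24 days. 1997-12-22 + 24 days = 1998-01-15.
Next gap: 28 days. 1998-01-15 + 28 days = 1998-02-12.
Next gap: 32 days. 1998-02-12 + 32 days = 1998-03-16.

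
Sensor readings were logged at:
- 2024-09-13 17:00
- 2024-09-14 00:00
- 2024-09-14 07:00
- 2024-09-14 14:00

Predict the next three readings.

The interval is a steady 7 hours (7, 7, 7).
2024-09-14 14:00 + 7 h = 2024-09-14 21:00.
2024-09-14 21:00 + 7 h = 2024-09-15 04:00.
2024-09-15 04:00 + 7 h = 2024-09-15 11:00.

2024-09-14 21:00, 2024-09-15 04:00, 2024-09-15 11:00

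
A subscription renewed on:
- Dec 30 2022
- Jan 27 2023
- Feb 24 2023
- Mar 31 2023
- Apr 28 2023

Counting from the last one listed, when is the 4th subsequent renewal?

All Fridays; the gaps (28, 28, 35, 28) vary with month length.
This is the last Friday of each month.
May 2023 ends with Friday May 26 2023.
June 2023 ends with Friday Jun 30 2023.
Last Friday of July 2023: Jul 28 2023.
August 2023 ends with Friday Aug 25 2023.

Aug 25 2023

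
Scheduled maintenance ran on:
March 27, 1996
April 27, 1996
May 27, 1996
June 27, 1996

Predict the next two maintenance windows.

July 27, 1996; August 27, 1996

Each date is the 27th; the gaps (31, 30, 31) track the month lengths.
The rule is the 27th of each month.
Next: July 1996 → July 27, 1996.
Next: August 1996 → August 27, 1996.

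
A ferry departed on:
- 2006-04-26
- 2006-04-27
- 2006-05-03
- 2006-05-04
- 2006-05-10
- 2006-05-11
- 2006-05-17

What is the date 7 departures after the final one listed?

2006-06-08

Every event lands on a Wednesday or Thursday (gaps cycle 1, 6, 1, 6, 1, 6).
So the schedule is: every Wednesday and Thursday.
Next Thursday: 2006-05-18.
The following Wednesday is 2006-05-24.
Next Thursday: 2006-05-25.
The following Wednesday is 2006-05-31.
Next Thursday: 2006-06-01.
Next Wednesday: 2006-06-07.
The following Thursday is 2006-06-08.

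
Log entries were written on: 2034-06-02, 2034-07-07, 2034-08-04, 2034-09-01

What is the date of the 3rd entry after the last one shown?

All dates are Fridays, 35, 28, 28 days apart.
Specifically, the 1st Friday of each month.
1st Friday of October 2034: 2034-10-06.
November 2034 — 1st Friday is 2034-11-03.
December 2034 — 1st Friday is 2034-12-01.

2034-12-01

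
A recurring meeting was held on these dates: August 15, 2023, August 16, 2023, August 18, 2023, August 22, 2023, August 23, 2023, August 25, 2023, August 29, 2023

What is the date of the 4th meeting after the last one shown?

September 6, 2023

Every event lands on a Tuesday or Wednesday or Friday (gaps cycle 1, 2, 4, 1, 2, 4).
So the schedule is: every Tuesday, Wednesday and Friday.
The following Wednesday is August 30, 2023.
Next Friday: September 1, 2023.
The following Tuesday is September 5, 2023.
Next Wednesday: September 6, 2023.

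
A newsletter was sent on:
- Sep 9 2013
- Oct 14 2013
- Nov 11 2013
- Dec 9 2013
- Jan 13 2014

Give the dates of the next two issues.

These are Mondays at 28- or 35-day spacing (35, 28, 28, 35).
The pattern: 2nd Monday of the month.
2nd Monday of February 2014: Feb 10 2014.
March 2014 — 2nd Monday is Mar 10 2014.

Feb 10 2014, Mar 10 2014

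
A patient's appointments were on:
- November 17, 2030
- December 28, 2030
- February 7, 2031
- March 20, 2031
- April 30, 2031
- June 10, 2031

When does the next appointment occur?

July 21, 2031

The spacing is 41, 41, 41, 41, 41 days — always 41 days.
June 10, 2031 + 41 days = July 21, 2031.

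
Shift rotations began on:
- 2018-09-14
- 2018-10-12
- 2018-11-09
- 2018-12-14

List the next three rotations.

2019-01-11, 2019-02-08, 2019-03-08

These are Fridays at 28- or 35-day spacing (28, 28, 35).
The pattern: 2nd Friday of the month.
2nd Friday of January 2019: 2019-01-11.
2nd Friday of February 2019: 2019-02-08.
March 2019 — 2nd Friday is 2019-03-08.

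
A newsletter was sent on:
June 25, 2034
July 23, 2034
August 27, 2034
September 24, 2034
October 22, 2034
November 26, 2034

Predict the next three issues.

December 24, 2034; January 28, 2035; February 25, 2035

These are Sundays at 28- or 35-day spacing (28, 35, 28, 28, 35).
The pattern: 4th Sunday of the month.
December 2034 — 4th Sunday is December 24, 2034.
January 2035 — 4th Sunday is January 28, 2035.
February 2035 — 4th Sunday is February 25, 2035.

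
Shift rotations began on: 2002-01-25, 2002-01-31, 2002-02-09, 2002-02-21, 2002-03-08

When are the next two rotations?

2002-03-26, 2002-04-16

Intervals are 6, 9, 12, 15 days — an arithmetic progression with common difference 3.
Next gap: 18 days. 2002-03-08 + 18 days = 2002-03-26.
Next gap: 21 days. 2002-03-26 + 21 days = 2002-04-16.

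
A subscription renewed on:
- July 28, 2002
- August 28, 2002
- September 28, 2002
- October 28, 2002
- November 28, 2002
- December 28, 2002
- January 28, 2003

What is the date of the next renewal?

Each date is the 28th; the gaps (31, 31, 30, 31, 30, 31) track the month lengths.
The rule is the 28th of each month.
February 2003: February 28, 2003.

February 28, 2003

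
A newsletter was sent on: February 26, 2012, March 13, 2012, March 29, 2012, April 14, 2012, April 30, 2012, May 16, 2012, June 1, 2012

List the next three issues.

The spacing is 16, 16, 16, 16, 16, 16 days — always 16 days.
June 1, 2012 + 16 days = June 17, 2012.
June 17, 2012 + 16 days = July 3, 2012.
July 3, 2012 + 16 days = July 19, 2012.

June 17, 2012; July 3, 2012; July 19, 2012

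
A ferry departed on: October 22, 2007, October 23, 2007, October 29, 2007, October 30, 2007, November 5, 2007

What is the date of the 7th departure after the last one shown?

Every event lands on a Monday or Tuesday (gaps cycle 1, 6, 1, 6).
So the schedule is: every Monday and Tuesday.
Next Tuesday: November 6, 2007.
Next Monday: November 12, 2007.
The following Tuesday is November 13, 2007.
The following Monday is November 19, 2007.
The following Tuesday is November 20, 2007.
The following Monday is November 26, 2007.
Next Tuesday: November 27, 2007.

November 27, 2007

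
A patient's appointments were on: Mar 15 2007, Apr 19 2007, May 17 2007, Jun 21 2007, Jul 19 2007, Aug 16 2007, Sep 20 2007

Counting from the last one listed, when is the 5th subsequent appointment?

Feb 21 2008

Gaps: 35, 28, 35, 28, 28, 35 days — a mix of 28 and 35. Every date is a Thursday.
Each is the 3rd Thursday of its month.
3rd Thursday of October 2007: Oct 18 2007.
November 2007 — 3rd Thursday is Nov 15 2007.
December 2007 — 3rd Thursday is Dec 20 2007.
3rd Thursday of January 2008: Jan 17 2008.
February 2008 — 3rd Thursday is Feb 21 2008.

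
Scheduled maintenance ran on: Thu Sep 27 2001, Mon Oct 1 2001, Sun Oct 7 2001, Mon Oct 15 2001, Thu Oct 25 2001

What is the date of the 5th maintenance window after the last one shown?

Sun Jan 13 2002

Gaps: 4, 6, 8, 10 days — each gap is 2 larger than the previous one.
Next gap: 12 days. Thu Oct 25 2001 + 12 days = Tue Nov 6 2001.
Next gap: 14 days. Tue Nov 6 2001 + 14 days = Tue Nov 20 2001.
Next gap: 16 days. Tue Nov 20 2001 + 16 days = Thu Dec 6 2001.
Next gap: 18 days. Thu Dec 6 2001 + 18 days = Mon Dec 24 2001.
Next gap: 20 days. Mon Dec 24 2001 + 20 days = Sun Jan 13 2002.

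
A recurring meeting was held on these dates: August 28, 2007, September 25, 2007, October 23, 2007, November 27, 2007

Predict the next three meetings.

These are Tuesdays at 28- or 35-day spacing (28, 28, 35).
The pattern: 4th Tuesday of the month.
December 2007 — 4th Tuesday is December 25, 2007.
4th Tuesday of January 2008: January 22, 2008.
February 2008 — 4th Tuesday is February 26, 2008.

December 25, 2007; January 22, 2008; February 26, 2008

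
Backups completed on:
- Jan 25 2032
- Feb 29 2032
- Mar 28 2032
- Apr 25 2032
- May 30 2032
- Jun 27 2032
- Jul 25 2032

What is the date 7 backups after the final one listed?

Feb 27 2033

These are Sundays with 35, 28, 28, 35, 28, 28-day gaps.
Each is the final Sunday of its month — Feb 29 2032 is past the 28th, so '4th Sunday' doesn't fit.
August 2032 ends with Sunday Aug 29 2032.
Last Sunday of September 2032: Sep 26 2032.
Last Sunday of October 2032: Oct 31 2032.
November 2032 ends with Sunday Nov 28 2032.
December 2032 ends with Sunday Dec 26 2032.
Last Sunday of January 2033: Jan 30 2033.
Last Sunday of February 2033: Feb 27 2033.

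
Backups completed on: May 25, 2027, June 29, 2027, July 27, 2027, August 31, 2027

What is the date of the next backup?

All Tuesdays; the gaps (35, 28, 35) vary with month length.
This is the last Tuesday of each month.
Last Tuesday of September 2027: September 28, 2027.

September 28, 2027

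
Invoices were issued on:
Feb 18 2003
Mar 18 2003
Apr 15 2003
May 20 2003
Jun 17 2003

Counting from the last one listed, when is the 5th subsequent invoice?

Nov 18 2003

These are Tuesdays at 28- or 35-day spacing (28, 28, 35, 28).
The pattern: 3rd Tuesday of the month.
3rd Tuesday of July 2003: Jul 15 2003.
3rd Tuesday of August 2003: Aug 19 2003.
3rd Tuesday of September 2003: Sep 16 2003.
October 2003 — 3rd Tuesday is Oct 21 2003.
November 2003 — 3rd Tuesday is Nov 18 2003.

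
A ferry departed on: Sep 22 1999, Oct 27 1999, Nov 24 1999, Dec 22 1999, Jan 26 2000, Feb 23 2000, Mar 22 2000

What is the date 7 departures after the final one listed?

Oct 25 2000

These are Wednesdays at 28- or 35-day spacing (35, 28, 28, 35, 28, 28).
The pattern: 4th Wednesday of the month.
April 2000 — 4th Wednesday is Apr 26 2000.
4th Wednesday of May 2000: May 24 2000.
4th Wednesday of June 2000: Jun 28 2000.
4th Wednesday of July 2000: Jul 26 2000.
4th Wednesday of August 2000: Aug 23 2000.
September 2000 — 4th Wednesday is Sep 27 2000.
October 2000 — 4th Wednesday is Oct 25 2000.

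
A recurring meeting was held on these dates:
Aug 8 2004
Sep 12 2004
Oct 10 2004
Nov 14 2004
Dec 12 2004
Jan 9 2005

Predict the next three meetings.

Feb 13 2005, Mar 13 2005, Apr 10 2005

Gaps: 35, 28, 35, 28, 28 days — a mix of 28 and 35. Every date is a Sunday.
Each is the 2nd Sunday of its month.
February 2005 — 2nd Sunday is Feb 13 2005.
2nd Sunday of March 2005: Mar 13 2005.
2nd Sunday of April 2005: Apr 10 2005.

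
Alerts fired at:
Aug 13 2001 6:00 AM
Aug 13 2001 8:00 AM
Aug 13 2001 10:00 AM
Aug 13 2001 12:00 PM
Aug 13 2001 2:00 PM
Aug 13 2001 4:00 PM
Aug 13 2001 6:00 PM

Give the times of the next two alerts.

Spacing: 2, 2, 2, 2, 2, 2 h — constant 2 h.
Aug 13 2001 6:00 PM + 2 h = Aug 13 2001 8:00 PM.
Aug 13 2001 8:00 PM + 2 h = Aug 13 2001 10:00 PM.

Aug 13 2001 8:00 PM, Aug 13 2001 10:00 PM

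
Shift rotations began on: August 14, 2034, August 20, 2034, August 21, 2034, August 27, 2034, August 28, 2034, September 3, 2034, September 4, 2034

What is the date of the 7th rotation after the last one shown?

October 1, 2034

The gap pattern 6, 1, 6, 1, 6, 1 repeats every 2 events.
These are the Mondays and Sundays of each week.
The following Sunday is September 10, 2034.
The following Monday is September 11, 2034.
Next Sunday: September 17, 2034.
The following Monday is September 18, 2034.
The following Sunday is September 24, 2034.
Next Monday: September 25, 2034.
Next Sunday: October 1, 2034.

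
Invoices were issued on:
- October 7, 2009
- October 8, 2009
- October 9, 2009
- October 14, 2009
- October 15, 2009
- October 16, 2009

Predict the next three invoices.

October 21, 2009; October 22, 2009; October 23, 2009

Every event lands on a Wednesday or Thursday or Friday (gaps cycle 1, 1, 5, 1, 1).
So the schedule is: every Wednesday, Thursday and Friday.
Next Wednesday: October 21, 2009.
The following Thursday is October 22, 2009.
The following Friday is October 23, 2009.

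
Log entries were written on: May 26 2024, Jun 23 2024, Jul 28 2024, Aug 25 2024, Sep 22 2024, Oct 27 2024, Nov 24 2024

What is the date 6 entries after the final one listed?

These are Sundays at 28- or 35-day spacing (28, 35, 28, 28, 35, 28).
The pattern: 4th Sunday of the month.
December 2024 — 4th Sunday is Dec 22 2024.
January 2025 — 4th Sunday is Jan 26 2025.
February 2025 — 4th Sunday is Feb 23 2025.
March 2025 — 4th Sunday is Mar 23 2025.
4th Sunday of April 2025: Apr 27 2025.
4th Sunday of May 2025: May 25 2025.

May 25 2025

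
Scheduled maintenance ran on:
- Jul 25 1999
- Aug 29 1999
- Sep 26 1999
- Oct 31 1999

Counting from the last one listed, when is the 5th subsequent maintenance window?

These are Sundays with 35, 28, 35-day gaps.
Each is the final Sunday of its month — Aug 29 1999 is past the 28th, so '4th Sunday' doesn't fit.
Last Sunday of November 1999: Nov 28 1999.
December 1999 ends with Sunday Dec 26 1999.
Last Sunday of January 2000: Jan 30 2000.
February 2000 ends with Sunday Feb 27 2000.
March 2000 ends with Sunday Mar 26 2000.

Mar 26 2000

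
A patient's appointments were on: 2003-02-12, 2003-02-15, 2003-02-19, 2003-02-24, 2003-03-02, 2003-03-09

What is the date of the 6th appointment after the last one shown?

Gaps: 3, 4, 5, 6, 7 days — each gap is 1 larger than the previous one.
Next gap: 8 days. 2003-03-09 + 8 days = 2003-03-17.
Next gap: 9 days. 2003-03-17 + 9 days = 2003-03-26.
Next gap: 10 days. 2003-03-26 + 10 days = 2003-04-05.
Next gap: 11 days. 2003-04-05 + 11 days = 2003-04-16.
Next gap: 12 days. 2003-04-16 + 12 days = 2003-04-28.
Next gap: 13 days. 2003-04-28 + 13 days = 2003-05-11.

2003-05-11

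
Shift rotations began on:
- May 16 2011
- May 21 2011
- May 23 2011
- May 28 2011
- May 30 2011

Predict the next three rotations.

Gaps: 5, 2, 5, 2 days — not constant, but cyclic with period 2.
The events fall on every Monday and Saturday.
The following Saturday is Jun 4 2011.
Next Monday: Jun 6 2011.
Next Saturday: Jun 11 2011.

Jun 4 2011, Jun 6 2011, Jun 11 2011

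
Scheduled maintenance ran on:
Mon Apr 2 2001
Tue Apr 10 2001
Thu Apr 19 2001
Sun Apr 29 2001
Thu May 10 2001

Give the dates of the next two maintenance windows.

Tue May 22 2001, Mon Jun 4 2001

The spacing grows by 1 each time: 8, 9, 10, 11 days.
Next gap: 12 days. Thu May 10 2001 + 12 days = Tue May 22 2001.
Next gap: 13 days. Tue May 22 2001 + 13 days = Mon Jun 4 2001.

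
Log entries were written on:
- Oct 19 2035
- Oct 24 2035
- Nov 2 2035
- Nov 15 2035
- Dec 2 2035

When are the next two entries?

The spacing grows by 4 each time: 5, 9, 13, 17 days.
Next gap: 21 days. Dec 2 2035 + 21 days = Dec 23 2035.
Next gap: 25 days. Dec 23 2035 + 25 days = Jan 17 2036.

Dec 23 2035, Jan 17 2036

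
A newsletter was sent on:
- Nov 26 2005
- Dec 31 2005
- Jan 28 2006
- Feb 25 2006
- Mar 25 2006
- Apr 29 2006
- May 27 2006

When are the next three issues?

Jun 24 2006, Jul 29 2006, Aug 26 2006

Every date is a Saturday; gaps 35, 28, 28, 28, 35, 28 days.
Each is the last Saturday of its month (at least one falls on the 29th or later, ruling out '4th Saturday').
June 2006 ends with Saturday Jun 24 2006.
July 2006 ends with Saturday Jul 29 2006.
August 2006 ends with Saturday Aug 26 2006.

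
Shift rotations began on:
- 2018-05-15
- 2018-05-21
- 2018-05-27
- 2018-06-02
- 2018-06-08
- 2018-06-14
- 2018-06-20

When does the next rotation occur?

The spacing is 6, 6, 6, 6, 6, 6 days — always 6 days.
2018-06-20 + 6 days = 2018-06-26.

2018-06-26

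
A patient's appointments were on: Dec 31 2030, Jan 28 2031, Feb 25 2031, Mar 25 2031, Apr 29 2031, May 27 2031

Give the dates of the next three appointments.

Jun 24 2031, Jul 29 2031, Aug 26 2031

All Tuesdays; the gaps (28, 28, 28, 35, 28) vary with month length.
This is the last Tuesday of each month.
Last Tuesday of June 2031: Jun 24 2031.
July 2031 ends with Tuesday Jul 29 2031.
August 2031 ends with Tuesday Aug 26 2031.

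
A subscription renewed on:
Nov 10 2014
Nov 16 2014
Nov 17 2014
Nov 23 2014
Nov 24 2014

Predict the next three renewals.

Nov 30 2014, Dec 1 2014, Dec 7 2014

Every event lands on a Monday or Sunday (gaps cycle 6, 1, 6, 1).
So the schedule is: every Monday and Sunday.
The following Sunday is Nov 30 2014.
Next Monday: Dec 1 2014.
Next Sunday: Dec 7 2014.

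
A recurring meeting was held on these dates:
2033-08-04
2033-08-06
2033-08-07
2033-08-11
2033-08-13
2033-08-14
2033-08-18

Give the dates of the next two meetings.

The gap pattern 2, 1, 4, 2, 1, 4 repeats every 3 events.
These are the Thursdays, Saturdays and Sundays of each week.
The following Saturday is 2033-08-20.
Next Sunday: 2033-08-21.

2033-08-20, 2033-08-21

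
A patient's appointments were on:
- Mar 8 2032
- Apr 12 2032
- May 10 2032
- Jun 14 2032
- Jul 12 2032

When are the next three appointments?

Aug 9 2032, Sep 13 2032, Oct 11 2032

Gaps: 35, 28, 35, 28 days — a mix of 28 and 35. Every date is a Monday.
Each is the 2nd Monday of its month.
August 2032 — 2nd Monday is Aug 9 2032.
2nd Monday of September 2032: Sep 13 2032.
October 2032 — 2nd Monday is Oct 11 2032.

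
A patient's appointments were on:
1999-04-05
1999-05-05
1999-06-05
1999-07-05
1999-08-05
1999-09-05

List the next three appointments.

Each date is the 5th; the gaps (30, 31, 30, 31, 31) track the month lengths.
The rule is the 5th of each month.
October 1999: 1999-10-05.
Next: November 1999 → 1999-11-05.
December 1999: 1999-12-05.

1999-10-05, 1999-11-05, 1999-12-05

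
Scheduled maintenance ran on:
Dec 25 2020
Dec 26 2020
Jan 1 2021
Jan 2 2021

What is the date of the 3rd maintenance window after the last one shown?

Every event lands on a Friday or Saturday (gaps cycle 1, 6, 1).
So the schedule is: every Friday and Saturday.
Next Friday: Jan 8 2021.
Next Saturday: Jan 9 2021.
The following Friday is Jan 15 2021.

Jan 15 2021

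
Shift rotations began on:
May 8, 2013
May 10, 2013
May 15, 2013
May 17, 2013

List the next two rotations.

May 22, 2013; May 24, 2013

The gap pattern 2, 5, 2 repeats every 2 events.
These are the Wednesdays and Fridays of each week.
The following Wednesday is May 22, 2013.
Next Friday: May 24, 2013.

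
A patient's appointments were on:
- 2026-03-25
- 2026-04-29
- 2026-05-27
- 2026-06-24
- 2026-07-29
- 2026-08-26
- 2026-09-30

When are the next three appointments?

2026-10-28, 2026-11-25, 2026-12-30

All Wednesdays; the gaps (35, 28, 28, 35, 28, 35) vary with month length.
This is the last Wednesday of each month.
Last Wednesday of October 2026: 2026-10-28.
Last Wednesday of November 2026: 2026-11-25.
Last Wednesday of December 2026: 2026-12-30.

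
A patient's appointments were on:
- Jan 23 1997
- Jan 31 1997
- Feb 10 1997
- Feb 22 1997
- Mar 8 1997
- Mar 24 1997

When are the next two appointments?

Apr 11 1997, May 1 1997

Gaps: 8, 10, 12, 14, 16 days — each gap is 2 larger than the previous one.
Next gap: 18 days. Mar 24 1997 + 18 days = Apr 11 1997.
Next gap: 20 days. Apr 11 1997 + 20 days = May 1 1997.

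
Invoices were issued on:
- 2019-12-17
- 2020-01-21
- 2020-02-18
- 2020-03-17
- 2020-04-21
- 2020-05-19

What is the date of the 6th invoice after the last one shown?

All dates are Tuesdays, 35, 28, 28, 35, 28 days apart.
Specifically, the 3rd Tuesday of each month.
June 2020 — 3rd Tuesday is 2020-06-16.
3rd Tuesday of July 2020: 2020-07-21.
August 2020 — 3rd Tuesday is 2020-08-18.
3rd Tuesday of September 2020: 2020-09-15.
October 2020 — 3rd Tuesday is 2020-10-20.
3rd Tuesday of November 2020: 2020-11-17.

2020-11-17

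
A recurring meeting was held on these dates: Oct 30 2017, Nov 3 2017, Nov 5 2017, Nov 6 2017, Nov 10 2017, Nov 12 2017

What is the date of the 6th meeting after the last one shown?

Nov 26 2017

The gap pattern 4, 2, 1, 4, 2 repeats every 3 events.
These are the Mondays, Fridays and Sundays of each week.
The following Monday is Nov 13 2017.
The following Friday is Nov 17 2017.
Next Sunday: Nov 19 2017.
Next Monday: Nov 20 2017.
The following Friday is Nov 24 2017.
The following Sunday is Nov 26 2017.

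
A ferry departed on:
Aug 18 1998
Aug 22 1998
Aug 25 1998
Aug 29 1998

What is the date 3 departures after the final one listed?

The gap pattern 4, 3, 4 repeats every 2 events.
These are the Tuesdays and Saturdays of each week.
The following Tuesday is Sep 1 1998.
The following Saturday is Sep 5 1998.
The following Tuesday is Sep 8 1998.

Sep 8 1998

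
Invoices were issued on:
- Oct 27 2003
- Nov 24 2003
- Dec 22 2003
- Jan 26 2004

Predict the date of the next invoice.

Feb 23 2004

These are Mondays at 28- or 35-day spacing (28, 28, 35).
The pattern: 4th Monday of the month.
4th Monday of February 2004: Feb 23 2004.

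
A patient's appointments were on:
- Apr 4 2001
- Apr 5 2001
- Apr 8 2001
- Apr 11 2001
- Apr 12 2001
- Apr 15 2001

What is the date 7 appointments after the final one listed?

May 2 2001

Every event lands on a Wednesday or Thursday or Sunday (gaps cycle 1, 3, 3, 1, 3).
So the schedule is: every Wednesday, Thursday and Sunday.
The following Wednesday is Apr 18 2001.
Next Thursday: Apr 19 2001.
Next Sunday: Apr 22 2001.
The following Wednesday is Apr 25 2001.
Next Thursday: Apr 26 2001.
Next Sunday: Apr 29 2001.
The following Wednesday is May 2 2001.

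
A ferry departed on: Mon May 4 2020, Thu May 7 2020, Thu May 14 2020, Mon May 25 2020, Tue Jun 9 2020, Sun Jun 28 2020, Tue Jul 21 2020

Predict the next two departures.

Mon Aug 17 2020, Thu Sep 17 2020

Intervals are 3, 7, 11, 15, 19, 23 days — an arithmetic progression with common difference 4.
Next gap: 27 days. Tue Jul 21 2020 + 27 days = Mon Aug 17 2020.
Next gap: 31 days. Mon Aug 17 2020 + 31 days = Thu Sep 17 2020.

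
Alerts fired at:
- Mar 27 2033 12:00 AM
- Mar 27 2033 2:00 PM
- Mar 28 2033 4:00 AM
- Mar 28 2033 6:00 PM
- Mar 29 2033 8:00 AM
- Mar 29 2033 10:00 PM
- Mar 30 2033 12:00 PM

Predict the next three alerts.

Spacing: 14, 14, 14, 14, 14, 14 h — constant 14 h.
Mar 30 2033 12:00 PM + 14 h = Mar 31 2033 2:00 AM.
Mar 31 2033 2:00 AM + 14 h = Mar 31 2033 4:00 PM.
Mar 31 2033 4:00 PM + 14 h = Apr 1 2033 6:00 AM.

Mar 31 2033 2:00 AM, Mar 31 2033 4:00 PM, Apr 1 2033 6:00 AM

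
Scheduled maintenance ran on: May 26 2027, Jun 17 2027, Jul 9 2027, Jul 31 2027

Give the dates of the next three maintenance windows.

Every event comes 22 days after the last (22, 22, 22).
Jul 31 2027 + 22 days = Aug 22 2027.
Aug 22 2027 + 22 days = Sep 13 2027.
Sep 13 2027 + 22 days = Oct 5 2027.

Aug 22 2027, Sep 13 2027, Oct 5 2027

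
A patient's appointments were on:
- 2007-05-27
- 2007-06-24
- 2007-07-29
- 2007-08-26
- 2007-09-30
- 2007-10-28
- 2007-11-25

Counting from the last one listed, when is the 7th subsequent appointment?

Every date is a Sunday; gaps 28, 35, 28, 35, 28, 28 days.
Each is the last Sunday of its month (at least one falls on the 29th or later, ruling out '4th Sunday').
Last Sunday of December 2007: 2007-12-30.
Last Sunday of January 2008: 2008-01-27.
Last Sunday of February 2008: 2008-02-24.
March 2008 ends with Sunday 2008-03-30.
Last Sunday of April 2008: 2008-04-27.
May 2008 ends with Sunday 2008-05-25.
Last Sunday of June 2008: 2008-06-29.

2008-06-29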